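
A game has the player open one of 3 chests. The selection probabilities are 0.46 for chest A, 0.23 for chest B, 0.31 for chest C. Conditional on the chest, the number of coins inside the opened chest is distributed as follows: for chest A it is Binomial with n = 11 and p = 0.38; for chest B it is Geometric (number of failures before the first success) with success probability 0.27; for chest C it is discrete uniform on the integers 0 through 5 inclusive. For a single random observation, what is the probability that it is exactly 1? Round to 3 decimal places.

0.113

Conditional on each chest, P(X = 1): A: 0.0350827; B: 0.1971; C: 0.166667.
By total probability, P(X = 1) = 0.46·0.0350827 + 0.23·0.1971 + 0.31·0.166667 = 0.113138.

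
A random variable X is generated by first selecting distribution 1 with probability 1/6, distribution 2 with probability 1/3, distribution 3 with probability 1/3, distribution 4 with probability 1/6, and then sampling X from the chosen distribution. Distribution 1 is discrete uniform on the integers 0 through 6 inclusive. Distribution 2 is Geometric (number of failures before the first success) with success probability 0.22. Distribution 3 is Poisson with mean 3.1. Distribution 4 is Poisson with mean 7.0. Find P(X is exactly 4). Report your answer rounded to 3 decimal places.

0.124

Conditional on each component, P(X = 4): 1: 0.142857; 2: 0.0814331; 3: 0.17335; 4: 0.0912262.
By total probability, P(X = 4) = 0.166667·0.142857 + 0.333333·0.0814331 + 0.333333·0.17335 + 0.166667·0.0912262 = 0.123941.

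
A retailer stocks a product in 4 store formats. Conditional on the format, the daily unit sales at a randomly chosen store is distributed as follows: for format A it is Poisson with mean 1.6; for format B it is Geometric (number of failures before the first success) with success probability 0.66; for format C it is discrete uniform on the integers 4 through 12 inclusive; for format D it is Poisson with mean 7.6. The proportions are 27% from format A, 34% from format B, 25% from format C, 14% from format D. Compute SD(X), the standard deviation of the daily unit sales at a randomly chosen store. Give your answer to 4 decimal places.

Per component, A: μ=1.6, E[X²]=4.16; B: μ=0.515152, E[X²]=1.04591; C: μ=8, E[X²]=70.6667; D: μ=7.6, E[X²]=65.36.
E[X] = 0.27·1.6 + 0.34·0.515152 + 0.25·8 + 0.14·7.6 = 3.67115.
E[X²] = 0.27·4.16 + 0.34·1.04591 + 0.25·70.6667 + 0.14·65.36 = 28.2959.
Var(X) = E[X²] − (E[X])² = 28.2959 − 13.4774 = 14.8185.
SD(X) = √14.8185 = 3.84948.

3.8495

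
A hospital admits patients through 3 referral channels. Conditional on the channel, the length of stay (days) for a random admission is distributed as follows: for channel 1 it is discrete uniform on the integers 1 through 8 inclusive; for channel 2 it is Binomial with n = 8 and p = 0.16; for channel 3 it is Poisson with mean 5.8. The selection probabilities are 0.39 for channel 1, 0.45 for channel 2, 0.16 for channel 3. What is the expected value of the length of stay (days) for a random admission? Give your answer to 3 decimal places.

3.259

Component means — 1: 4.5; 2: 1.28; 3: 5.8.
E[X] = 0.39·4.5 + 0.45·1.28 + 0.16·5.8 = 3.259.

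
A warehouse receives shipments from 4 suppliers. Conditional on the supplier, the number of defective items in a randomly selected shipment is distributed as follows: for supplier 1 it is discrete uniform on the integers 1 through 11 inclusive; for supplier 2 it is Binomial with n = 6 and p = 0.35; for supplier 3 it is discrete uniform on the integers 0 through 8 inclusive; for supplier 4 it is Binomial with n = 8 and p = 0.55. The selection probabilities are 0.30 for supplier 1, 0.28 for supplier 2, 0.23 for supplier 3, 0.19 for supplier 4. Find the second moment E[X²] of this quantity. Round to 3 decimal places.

For each component E[X²] = Var + (mean)², giving 1: 46; 2: 5.775; 3: 22.6667; 4: 21.34.
Overall E[X²] = 0.3·46 + 0.28·5.775 + 0.23·22.6667 + 0.19·21.34 = 24.6849.

24.685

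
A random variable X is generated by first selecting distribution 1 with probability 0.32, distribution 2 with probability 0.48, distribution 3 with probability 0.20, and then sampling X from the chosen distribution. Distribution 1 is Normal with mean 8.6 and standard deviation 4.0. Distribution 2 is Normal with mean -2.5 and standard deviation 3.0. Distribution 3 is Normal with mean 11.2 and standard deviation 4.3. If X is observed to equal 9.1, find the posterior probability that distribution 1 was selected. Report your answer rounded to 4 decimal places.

Likelihoods f(9.1 | ·): 1: 0.0989594; 2: 7.53696e-05; 3: 0.0823475.
Posterior ∝ prior × likelihood. Numerator for 1: 0.32·0.0989594 = 0.031667.
Normalizing constant: 0.32·0.0989594 + 0.48·7.53696e-05 + 0.2·0.0823475 = 0.0481727.
P(1 | observation) = 0.031667 / 0.0481727 = 0.657364.

0.6574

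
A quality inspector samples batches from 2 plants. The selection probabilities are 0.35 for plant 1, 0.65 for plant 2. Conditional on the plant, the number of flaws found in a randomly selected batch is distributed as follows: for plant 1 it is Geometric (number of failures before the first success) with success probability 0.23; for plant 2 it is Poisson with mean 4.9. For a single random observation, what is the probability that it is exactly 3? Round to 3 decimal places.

0.132

Conditional on each plant, P(X = 3): 1: 0.105003; 2: 0.146014.
By total probability, P(X = 3) = 0.35·0.105003 + 0.65·0.146014 = 0.13166.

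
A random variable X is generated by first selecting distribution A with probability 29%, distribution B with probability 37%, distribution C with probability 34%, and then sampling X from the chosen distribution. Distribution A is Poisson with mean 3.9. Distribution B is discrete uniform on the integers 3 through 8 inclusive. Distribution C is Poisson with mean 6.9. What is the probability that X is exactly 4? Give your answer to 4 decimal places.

0.1506

Conditional on each component, P(X = 4): A: 0.195119; B: 0.166667; C: 0.0951816.
By total probability, P(X = 4) = 0.29·0.195119 + 0.37·0.166667 + 0.34·0.0951816 = 0.150613.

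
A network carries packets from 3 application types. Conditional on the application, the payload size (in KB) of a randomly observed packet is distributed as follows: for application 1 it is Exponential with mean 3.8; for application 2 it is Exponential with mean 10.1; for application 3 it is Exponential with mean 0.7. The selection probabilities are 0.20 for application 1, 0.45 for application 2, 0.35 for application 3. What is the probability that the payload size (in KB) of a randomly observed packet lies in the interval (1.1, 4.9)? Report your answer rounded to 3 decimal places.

Conditional on each application, P(1.1 < X < 4.9): 1: 0.473242; 2: 0.281205; 3: 0.206836.
By total probability, P(1.1 < X < 4.9) = 0.2·0.473242 + 0.45·0.281205 + 0.35·0.206836 = 0.293583.

0.294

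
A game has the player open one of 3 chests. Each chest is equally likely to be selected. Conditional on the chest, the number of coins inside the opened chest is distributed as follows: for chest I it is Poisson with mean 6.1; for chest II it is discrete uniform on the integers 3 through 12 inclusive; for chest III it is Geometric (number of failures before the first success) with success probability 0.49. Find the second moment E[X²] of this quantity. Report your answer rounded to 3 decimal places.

For each component E[X²] = Var + (mean)², giving I: 43.31; II: 64.5; III: 3.20741.
Overall E[X²] = 0.333333·43.31 + 0.333333·64.5 + 0.333333·3.20741 = 37.0058.

37.006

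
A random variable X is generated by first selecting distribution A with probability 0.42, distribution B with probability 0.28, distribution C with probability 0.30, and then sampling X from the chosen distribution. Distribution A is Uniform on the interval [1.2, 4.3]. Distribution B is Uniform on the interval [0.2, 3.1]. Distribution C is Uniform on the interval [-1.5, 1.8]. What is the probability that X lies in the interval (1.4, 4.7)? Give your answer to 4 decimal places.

Conditional on each component, P(1.4 < X < 4.7): A: 0.935484; B: 0.586207; C: 0.121212.
By total probability, P(1.4 < X < 4.7) = 0.42·0.935484 + 0.28·0.586207 + 0.3·0.121212 = 0.593405.

0.5934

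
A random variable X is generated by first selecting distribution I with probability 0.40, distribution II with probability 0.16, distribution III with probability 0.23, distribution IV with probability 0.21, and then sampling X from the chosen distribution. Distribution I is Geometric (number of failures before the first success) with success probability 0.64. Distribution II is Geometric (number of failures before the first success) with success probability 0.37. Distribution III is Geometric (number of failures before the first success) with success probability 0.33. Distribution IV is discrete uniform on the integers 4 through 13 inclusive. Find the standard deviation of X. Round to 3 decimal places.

3.659

Per component, I: μ=0.5625, E[X²]=1.19531; II: μ=1.7027, E[X²]=7.5011; III: μ=2.0303, E[X²]=10.2746; IV: μ=8.5, E[X²]=80.5.
E[X] = 0.4·0.5625 + 0.16·1.7027 + 0.23·2.0303 + 0.21·8.5 = 2.7494.
E[X²] = 0.4·1.19531 + 0.16·7.5011 + 0.23·10.2746 + 0.21·80.5 = 20.9464.
Var(X) = E[X²] − (E[X])² = 20.9464 − 7.55921 = 13.3872.
SD(X) = √13.3872 = 3.65886.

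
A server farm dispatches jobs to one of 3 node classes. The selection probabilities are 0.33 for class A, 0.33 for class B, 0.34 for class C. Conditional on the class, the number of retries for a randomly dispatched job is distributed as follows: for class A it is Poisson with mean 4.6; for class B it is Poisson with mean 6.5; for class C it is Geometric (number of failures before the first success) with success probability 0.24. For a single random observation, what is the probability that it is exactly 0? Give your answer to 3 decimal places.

Conditional on each class, P(X = 0): A: 0.0100518; B: 0.00150344; C: 0.24.
By total probability, P(X = 0) = 0.33·0.0100518 + 0.33·0.00150344 + 0.34·0.24 = 0.0854132.

0.085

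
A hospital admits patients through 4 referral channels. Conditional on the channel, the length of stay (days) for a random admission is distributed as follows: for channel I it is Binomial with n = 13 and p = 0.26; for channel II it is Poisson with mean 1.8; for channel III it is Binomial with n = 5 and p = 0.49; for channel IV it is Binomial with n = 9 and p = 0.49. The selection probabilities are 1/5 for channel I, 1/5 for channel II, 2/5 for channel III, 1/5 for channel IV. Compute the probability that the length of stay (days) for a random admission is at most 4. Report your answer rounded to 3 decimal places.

0.840

Conditional on each channel, P(X ≤ 4): I: 0.768147; II: 0.963593; III: 0.971752; IV: 0.524596.
By total probability, P(X ≤ 4) = 0.2·0.768147 + 0.2·0.963593 + 0.4·0.971752 + 0.2·0.524596 = 0.839968.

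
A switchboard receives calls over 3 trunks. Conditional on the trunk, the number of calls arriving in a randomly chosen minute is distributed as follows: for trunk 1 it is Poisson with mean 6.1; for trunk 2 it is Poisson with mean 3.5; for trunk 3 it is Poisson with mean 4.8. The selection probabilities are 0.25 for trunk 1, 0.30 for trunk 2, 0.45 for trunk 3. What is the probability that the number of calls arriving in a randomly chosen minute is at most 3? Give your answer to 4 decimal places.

Conditional on each trunk, P(X ≤ 3): 1: 0.142501; 2: 0.536633; 3: 0.29423.
By total probability, P(X ≤ 3) = 0.25·0.142501 + 0.3·0.536633 + 0.45·0.29423 = 0.329019.

0.3290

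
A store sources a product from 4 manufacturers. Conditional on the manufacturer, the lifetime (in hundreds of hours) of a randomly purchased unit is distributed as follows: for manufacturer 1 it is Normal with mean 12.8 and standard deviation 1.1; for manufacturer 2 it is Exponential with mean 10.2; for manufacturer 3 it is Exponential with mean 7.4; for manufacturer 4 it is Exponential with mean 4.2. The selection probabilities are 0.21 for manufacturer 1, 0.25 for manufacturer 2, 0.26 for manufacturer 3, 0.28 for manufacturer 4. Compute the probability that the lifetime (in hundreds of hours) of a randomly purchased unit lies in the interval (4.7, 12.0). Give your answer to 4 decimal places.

0.2914

Conditional on each manufacturer, P(4.7 < X < 12.0): 1: 0.233529; 2: 0.322424; 3: 0.332286; 4: 0.269158.
By total probability, P(4.7 < X < 12.0) = 0.21·0.233529 + 0.25·0.322424 + 0.26·0.332286 + 0.28·0.269158 = 0.291406.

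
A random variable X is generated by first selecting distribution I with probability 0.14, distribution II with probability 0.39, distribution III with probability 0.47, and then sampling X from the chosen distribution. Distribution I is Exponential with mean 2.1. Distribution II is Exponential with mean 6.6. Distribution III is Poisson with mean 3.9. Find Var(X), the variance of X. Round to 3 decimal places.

Per component, I: μ=2.1, E[X²]=8.82; II: μ=6.6, E[X²]=87.12; III: μ=3.9, E[X²]=19.11.
E[X] = 0.14·2.1 + 0.39·6.6 + 0.47·3.9 = 4.701.
E[X²] = 0.14·8.82 + 0.39·87.12 + 0.47·19.11 = 44.1933.
Var(X) = E[X²] − (E[X])² = 44.1933 − 22.0994 = 22.0939.

22.094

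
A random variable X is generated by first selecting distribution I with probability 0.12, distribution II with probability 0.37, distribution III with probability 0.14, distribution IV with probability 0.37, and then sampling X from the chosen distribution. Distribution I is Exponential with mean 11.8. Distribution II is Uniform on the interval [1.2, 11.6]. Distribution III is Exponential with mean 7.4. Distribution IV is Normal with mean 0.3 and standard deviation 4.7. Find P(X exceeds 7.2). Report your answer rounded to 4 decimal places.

Conditional on each component, P(X > 7.2): I: 0.543259; II: 0.423077; III: 0.377958; IV: 0.0710406.
By total probability, P(X > 7.2) = 0.12·0.543259 + 0.37·0.423077 + 0.14·0.377958 + 0.37·0.0710406 = 0.300929.

0.3009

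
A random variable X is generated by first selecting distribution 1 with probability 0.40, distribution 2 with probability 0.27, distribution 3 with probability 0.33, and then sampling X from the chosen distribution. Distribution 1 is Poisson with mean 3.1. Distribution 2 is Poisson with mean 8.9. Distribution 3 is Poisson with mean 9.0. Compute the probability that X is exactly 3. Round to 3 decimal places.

Conditional on each component, P(X = 3): 1: 0.223677; 2: 0.016025; 3: 0.0149943.
By total probability, P(X = 3) = 0.4·0.223677 + 0.27·0.016025 + 0.33·0.0149943 = 0.0987456.

0.099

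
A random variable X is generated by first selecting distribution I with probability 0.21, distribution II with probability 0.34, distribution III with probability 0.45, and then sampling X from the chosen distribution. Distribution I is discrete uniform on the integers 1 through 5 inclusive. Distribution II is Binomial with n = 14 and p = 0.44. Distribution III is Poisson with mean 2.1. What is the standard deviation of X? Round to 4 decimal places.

2.4185

Per component, I: μ=3, E[X²]=11; II: μ=6.16, E[X²]=41.3952; III: μ=2.1, E[X²]=6.51.
E[X] = 0.21·3 + 0.34·6.16 + 0.45·2.1 = 3.6694.
E[X²] = 0.21·11 + 0.34·41.3952 + 0.45·6.51 = 19.3139.
Var(X) = E[X²] − (E[X])² = 19.3139 − 13.4645 = 5.84937.
SD(X) = √5.84937 = 2.41855.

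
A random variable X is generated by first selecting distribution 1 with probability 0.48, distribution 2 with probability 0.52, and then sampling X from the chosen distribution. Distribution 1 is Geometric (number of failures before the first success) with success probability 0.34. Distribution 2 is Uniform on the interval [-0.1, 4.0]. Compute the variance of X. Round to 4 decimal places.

Per component, 1: μ=1.94118, E[X²]=9.47751; 2: μ=1.95, E[X²]=5.20333.
E[X] = 0.48·1.94118 + 0.52·1.95 = 1.94576.
E[X²] = 0.48·9.47751 + 0.52·5.20333 = 7.25494.
Var(X) = E[X²] − (E[X])² = 7.25494 − 3.786 = 3.46894.

3.4689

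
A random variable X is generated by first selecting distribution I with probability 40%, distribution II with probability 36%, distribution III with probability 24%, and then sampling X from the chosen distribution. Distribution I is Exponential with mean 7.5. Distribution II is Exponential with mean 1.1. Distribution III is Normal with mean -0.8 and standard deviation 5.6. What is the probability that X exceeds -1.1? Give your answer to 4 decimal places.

0.8851

Conditional on each component, P(X > -1.1): I: 1; II: 1; III: 0.521362.
By total probability, P(X > -1.1) = 0.4·1 + 0.36·1 + 0.24·0.521362 = 0.885127.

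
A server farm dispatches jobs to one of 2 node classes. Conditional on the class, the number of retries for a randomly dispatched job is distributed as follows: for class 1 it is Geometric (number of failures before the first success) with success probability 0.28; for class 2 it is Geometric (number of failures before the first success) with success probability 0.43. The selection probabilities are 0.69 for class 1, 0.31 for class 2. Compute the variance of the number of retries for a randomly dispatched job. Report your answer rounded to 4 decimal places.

7.6244

Per component, 1: μ=2.57143, E[X²]=15.7959; 2: μ=1.32558, E[X²]=4.83991.
E[X] = 0.69·2.57143 + 0.31·1.32558 = 2.18522.
E[X²] = 0.69·15.7959 + 0.31·4.83991 = 12.3996.
Var(X) = E[X²] − (E[X])² = 12.3996 − 4.77517 = 7.62439.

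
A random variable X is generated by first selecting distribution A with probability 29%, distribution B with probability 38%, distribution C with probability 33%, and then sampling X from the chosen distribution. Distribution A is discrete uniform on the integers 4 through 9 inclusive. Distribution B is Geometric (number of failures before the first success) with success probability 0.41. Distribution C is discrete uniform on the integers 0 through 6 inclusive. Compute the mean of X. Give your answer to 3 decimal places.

3.422

Component means — A: 6.5; B: 1.43902; C: 3.
E[X] = 0.29·6.5 + 0.38·1.43902 + 0.33·3 = 3.42183.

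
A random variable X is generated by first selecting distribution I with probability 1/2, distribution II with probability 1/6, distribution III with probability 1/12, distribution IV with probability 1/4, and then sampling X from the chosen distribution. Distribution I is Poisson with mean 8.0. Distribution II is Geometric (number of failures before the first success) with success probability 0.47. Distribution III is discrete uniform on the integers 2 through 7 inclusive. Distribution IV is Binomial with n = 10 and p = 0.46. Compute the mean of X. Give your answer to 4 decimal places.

5.7129

Component means — I: 8; II: 1.12766; III: 4.5; IV: 4.6.
E[X] = 0.5·8 + 0.166667·1.12766 + 0.0833333·4.5 + 0.25·4.6 = 5.71294.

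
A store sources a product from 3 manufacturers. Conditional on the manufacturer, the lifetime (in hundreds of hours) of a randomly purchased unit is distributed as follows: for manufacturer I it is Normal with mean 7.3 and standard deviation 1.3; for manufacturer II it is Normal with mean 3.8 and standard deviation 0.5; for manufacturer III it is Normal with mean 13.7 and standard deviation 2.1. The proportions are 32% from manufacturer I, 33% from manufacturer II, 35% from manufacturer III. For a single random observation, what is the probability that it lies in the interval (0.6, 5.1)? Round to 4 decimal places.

0.3430

Conditional on each manufacturer, P(0.6 < X < 5.1): I: 0.0452935; II: 0.995339; III: 2.10865e-05.
By total probability, P(0.6 < X < 5.1) = 0.32·0.0452935 + 0.33·0.995339 + 0.35·2.10865e-05 = 0.342963.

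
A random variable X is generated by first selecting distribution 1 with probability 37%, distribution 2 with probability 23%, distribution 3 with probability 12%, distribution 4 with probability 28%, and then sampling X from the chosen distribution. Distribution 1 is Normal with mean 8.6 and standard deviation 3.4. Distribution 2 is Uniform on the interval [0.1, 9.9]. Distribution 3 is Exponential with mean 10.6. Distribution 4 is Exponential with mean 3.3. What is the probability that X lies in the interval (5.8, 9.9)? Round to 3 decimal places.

Conditional on each component, P(5.8 < X < 9.9): 1: 0.443797; 2: 0.418367; 3: 0.185592; 4: 0.122675.
By total probability, P(5.8 < X < 9.9) = 0.37·0.443797 + 0.23·0.418367 + 0.12·0.185592 + 0.28·0.122675 = 0.317049.

0.317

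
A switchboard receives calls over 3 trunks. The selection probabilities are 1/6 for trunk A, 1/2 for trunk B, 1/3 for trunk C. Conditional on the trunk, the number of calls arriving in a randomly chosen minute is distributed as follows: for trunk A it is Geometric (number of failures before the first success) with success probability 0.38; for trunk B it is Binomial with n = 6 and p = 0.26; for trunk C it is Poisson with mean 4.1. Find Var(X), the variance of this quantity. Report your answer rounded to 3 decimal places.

4.074

Per component, A: μ=1.63158, E[X²]=6.95568; B: μ=1.56, E[X²]=3.588; C: μ=4.1, E[X²]=20.91.
E[X] = 0.166667·1.63158 + 0.5·1.56 + 0.333333·4.1 = 2.4186.
E[X²] = 0.166667·6.95568 + 0.5·3.588 + 0.333333·20.91 = 9.92328.
Var(X) = E[X²] − (E[X])² = 9.92328 − 5.84961 = 4.07367.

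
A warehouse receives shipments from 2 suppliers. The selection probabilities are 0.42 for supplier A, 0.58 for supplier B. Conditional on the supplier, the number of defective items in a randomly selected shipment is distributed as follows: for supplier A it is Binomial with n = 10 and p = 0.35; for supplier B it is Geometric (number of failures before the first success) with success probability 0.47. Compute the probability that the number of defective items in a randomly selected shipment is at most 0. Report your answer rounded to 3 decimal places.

Conditional on each supplier, P(X ≤ 0): A: 0.0134627; B: 0.47.
By total probability, P(X ≤ 0) = 0.42·0.0134627 + 0.58·0.47 = 0.278254.

0.278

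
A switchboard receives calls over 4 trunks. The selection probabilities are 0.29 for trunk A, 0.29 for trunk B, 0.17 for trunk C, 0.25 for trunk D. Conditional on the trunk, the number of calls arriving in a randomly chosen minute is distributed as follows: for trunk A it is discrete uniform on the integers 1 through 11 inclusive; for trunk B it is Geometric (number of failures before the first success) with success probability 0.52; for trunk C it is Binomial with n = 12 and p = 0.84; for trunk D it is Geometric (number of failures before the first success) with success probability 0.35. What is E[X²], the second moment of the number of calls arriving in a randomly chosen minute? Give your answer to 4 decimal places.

33.8379

For each component E[X²] = Var + (mean)², giving A: 46; B: 2.62722; C: 103.219; D: 8.7551.
Overall E[X²] = 0.29·46 + 0.29·2.62722 + 0.17·103.219 + 0.25·8.7551 = 33.8379.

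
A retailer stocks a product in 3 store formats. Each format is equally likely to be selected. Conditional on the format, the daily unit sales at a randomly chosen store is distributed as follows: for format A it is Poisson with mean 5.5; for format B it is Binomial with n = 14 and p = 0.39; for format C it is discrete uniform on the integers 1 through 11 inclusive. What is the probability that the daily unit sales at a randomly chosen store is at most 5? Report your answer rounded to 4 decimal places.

Conditional on each format, P(X ≤ 5): A: 0.528919; B: 0.516946; C: 0.454545.
By total probability, P(X ≤ 5) = 0.333333·0.528919 + 0.333333·0.516946 + 0.333333·0.454545 = 0.500137.

0.5001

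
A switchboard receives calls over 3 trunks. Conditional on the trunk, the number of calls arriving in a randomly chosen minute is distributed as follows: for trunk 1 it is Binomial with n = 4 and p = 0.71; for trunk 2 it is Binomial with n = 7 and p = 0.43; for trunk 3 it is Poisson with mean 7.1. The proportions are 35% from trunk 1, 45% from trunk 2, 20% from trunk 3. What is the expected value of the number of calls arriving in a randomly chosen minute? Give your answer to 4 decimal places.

3.7685

Component means — 1: 2.84; 2: 3.01; 3: 7.1.
E[X] = 0.35·2.84 + 0.45·3.01 + 0.2·7.1 = 3.7685.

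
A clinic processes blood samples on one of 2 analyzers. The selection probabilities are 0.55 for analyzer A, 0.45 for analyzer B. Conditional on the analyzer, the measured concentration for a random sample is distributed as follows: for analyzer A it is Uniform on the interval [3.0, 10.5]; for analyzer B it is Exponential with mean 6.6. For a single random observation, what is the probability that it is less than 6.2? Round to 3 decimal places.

Conditional on each analyzer, P(X < 6.2): A: 0.426667; B: 0.609135.
By total probability, P(X < 6.2) = 0.55·0.426667 + 0.45·0.609135 = 0.508778.

0.509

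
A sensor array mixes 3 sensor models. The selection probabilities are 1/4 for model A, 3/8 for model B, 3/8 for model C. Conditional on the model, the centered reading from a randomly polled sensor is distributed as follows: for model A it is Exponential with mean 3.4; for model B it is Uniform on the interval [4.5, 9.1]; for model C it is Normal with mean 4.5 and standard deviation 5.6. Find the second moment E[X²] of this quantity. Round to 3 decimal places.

43.135

For each component E[X²] = Var + (mean)², giving A: 23.12; B: 48.0033; C: 51.61.
Overall E[X²] = 0.25·23.12 + 0.375·48.0033 + 0.375·51.61 = 43.135.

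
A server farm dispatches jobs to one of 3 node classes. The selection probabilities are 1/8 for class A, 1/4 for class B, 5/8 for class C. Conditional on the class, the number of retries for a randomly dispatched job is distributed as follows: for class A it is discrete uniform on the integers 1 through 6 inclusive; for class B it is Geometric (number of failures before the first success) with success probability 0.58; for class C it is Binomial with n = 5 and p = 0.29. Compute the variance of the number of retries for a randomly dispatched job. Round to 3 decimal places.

1.972

Per component, A: μ=3.5, E[X²]=15.1667; B: μ=0.724138, E[X²]=1.77289; C: μ=1.45, E[X²]=3.132.
E[X] = 0.125·3.5 + 0.25·0.724138 + 0.625·1.45 = 1.52478.
E[X²] = 0.125·15.1667 + 0.25·1.77289 + 0.625·3.132 = 4.29656.
Var(X) = E[X²] − (E[X])² = 4.29656 − 2.32497 = 1.97159.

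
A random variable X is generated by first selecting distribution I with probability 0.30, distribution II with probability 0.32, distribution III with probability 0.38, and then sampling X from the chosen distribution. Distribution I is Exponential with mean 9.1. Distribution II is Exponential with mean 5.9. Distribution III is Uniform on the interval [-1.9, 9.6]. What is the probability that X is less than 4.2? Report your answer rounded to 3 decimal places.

Conditional on each component, P(X < 4.2): I: 0.369687; II: 0.509272; III: 0.530435.
By total probability, P(X < 4.2) = 0.3·0.369687 + 0.32·0.509272 + 0.38·0.530435 = 0.475438.

0.475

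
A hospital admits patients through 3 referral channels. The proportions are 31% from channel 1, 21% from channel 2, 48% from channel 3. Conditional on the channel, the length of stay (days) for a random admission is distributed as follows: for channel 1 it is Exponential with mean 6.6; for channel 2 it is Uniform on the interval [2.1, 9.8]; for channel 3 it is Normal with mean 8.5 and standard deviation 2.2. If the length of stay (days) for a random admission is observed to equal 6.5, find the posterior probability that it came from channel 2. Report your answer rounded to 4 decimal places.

Likelihoods f(6.5 | ·): 1: 0.0565903; 2: 0.12987; 3: 0.119957.
Posterior ∝ prior × likelihood. Numerator for 2: 0.21·0.12987 = 0.0272727.
Normalizing constant: 0.31·0.0565903 + 0.21·0.12987 + 0.48·0.119957 = 0.102395.
P(2 | observation) = 0.0272727 / 0.102395 = 0.266348.

0.2663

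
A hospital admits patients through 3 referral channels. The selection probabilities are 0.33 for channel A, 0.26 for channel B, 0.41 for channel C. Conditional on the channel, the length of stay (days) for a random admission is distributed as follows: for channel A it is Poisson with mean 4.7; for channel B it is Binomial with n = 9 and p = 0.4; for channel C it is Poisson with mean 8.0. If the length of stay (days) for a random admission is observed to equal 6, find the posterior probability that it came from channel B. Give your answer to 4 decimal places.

0.1690

Likelihoods P(X=6 | ·): A: 0.136167; B: 0.0743178; C: 0.122138.
Posterior ∝ prior × likelihood. Numerator for B: 0.26·0.0743178 = 0.0193226.
Normalizing constant: 0.33·0.136167 + 0.26·0.0743178 + 0.41·0.122138 = 0.114334.
P(B | observation) = 0.0193226 / 0.114334 = 0.169001.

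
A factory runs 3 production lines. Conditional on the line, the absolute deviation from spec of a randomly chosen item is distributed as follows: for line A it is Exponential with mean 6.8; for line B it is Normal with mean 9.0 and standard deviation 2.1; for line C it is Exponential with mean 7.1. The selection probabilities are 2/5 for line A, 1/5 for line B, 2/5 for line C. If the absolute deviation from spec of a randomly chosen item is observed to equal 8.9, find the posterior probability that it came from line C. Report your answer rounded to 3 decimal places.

Likelihoods f(8.9 | ·): A: 0.0397261; B: 0.189757; C: 0.040211.
Posterior ∝ prior × likelihood. Numerator for C: 0.4·0.040211 = 0.0160844.
Normalizing constant: 0.4·0.0397261 + 0.2·0.189757 + 0.4·0.040211 = 0.0699263.
P(C | observation) = 0.0160844 / 0.0699263 = 0.230019.

0.230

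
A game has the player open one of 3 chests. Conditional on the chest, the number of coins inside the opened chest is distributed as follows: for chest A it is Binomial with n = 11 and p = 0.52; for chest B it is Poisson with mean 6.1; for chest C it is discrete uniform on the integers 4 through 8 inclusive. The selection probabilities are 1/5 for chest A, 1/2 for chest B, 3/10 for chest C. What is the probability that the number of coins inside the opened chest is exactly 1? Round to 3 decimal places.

0.008

Conditional on each chest, P(X = 1): A: 0.00371371; B: 0.0136815; C: 0.
By total probability, P(X = 1) = 0.2·0.00371371 + 0.5·0.0136815 + 0.3·0 = 0.00758349.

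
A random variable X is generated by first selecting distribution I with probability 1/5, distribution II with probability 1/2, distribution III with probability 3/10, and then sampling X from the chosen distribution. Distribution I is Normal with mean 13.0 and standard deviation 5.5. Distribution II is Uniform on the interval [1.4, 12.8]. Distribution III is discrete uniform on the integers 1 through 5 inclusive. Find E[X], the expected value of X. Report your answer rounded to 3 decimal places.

7.050

Component means — I: 13; II: 7.1; III: 3.
E[X] = 0.2·13 + 0.5·7.1 + 0.3·3 = 7.05.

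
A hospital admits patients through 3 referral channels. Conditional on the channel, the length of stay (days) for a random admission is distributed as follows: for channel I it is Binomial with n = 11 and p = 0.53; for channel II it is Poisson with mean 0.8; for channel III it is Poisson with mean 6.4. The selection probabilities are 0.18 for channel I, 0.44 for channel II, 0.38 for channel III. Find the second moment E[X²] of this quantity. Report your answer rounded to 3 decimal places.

For each component E[X²] = Var + (mean)², giving I: 36.729; II: 1.44; III: 47.36.
Overall E[X²] = 0.18·36.729 + 0.44·1.44 + 0.38·47.36 = 25.2416.

25.242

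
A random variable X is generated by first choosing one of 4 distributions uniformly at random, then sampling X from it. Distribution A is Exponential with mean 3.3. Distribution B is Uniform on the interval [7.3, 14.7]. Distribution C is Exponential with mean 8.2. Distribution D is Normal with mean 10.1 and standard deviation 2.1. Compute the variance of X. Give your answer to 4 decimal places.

30.6383

Per component, A: μ=3.3, E[X²]=21.78; B: μ=11, E[X²]=125.563; C: μ=8.2, E[X²]=134.48; D: μ=10.1, E[X²]=106.42.
E[X] = 0.25·3.3 + 0.25·11 + 0.25·8.2 + 0.25·10.1 = 8.15.
E[X²] = 0.25·21.78 + 0.25·125.563 + 0.25·134.48 + 0.25·106.42 = 97.0608.
Var(X) = E[X²] − (E[X])² = 97.0608 − 66.4225 = 30.6383.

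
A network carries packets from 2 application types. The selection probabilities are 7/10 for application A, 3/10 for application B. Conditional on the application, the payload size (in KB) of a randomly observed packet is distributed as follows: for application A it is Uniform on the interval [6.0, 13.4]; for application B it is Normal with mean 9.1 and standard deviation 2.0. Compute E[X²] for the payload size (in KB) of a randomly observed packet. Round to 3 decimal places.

For each component E[X²] = Var + (mean)², giving A: 98.6533; B: 86.81.
Overall E[X²] = 0.7·98.6533 + 0.3·86.81 = 95.1003.

95.100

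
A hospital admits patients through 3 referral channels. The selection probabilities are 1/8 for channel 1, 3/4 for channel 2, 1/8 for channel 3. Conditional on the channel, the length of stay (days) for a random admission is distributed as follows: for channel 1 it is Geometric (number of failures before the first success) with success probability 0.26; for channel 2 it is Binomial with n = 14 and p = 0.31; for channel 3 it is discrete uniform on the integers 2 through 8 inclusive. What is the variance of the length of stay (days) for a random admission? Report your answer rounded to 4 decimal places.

Per component, 1: μ=2.84615, E[X²]=19.0473; 2: μ=4.34, E[X²]=21.8302; 3: μ=5, E[X²]=29.
E[X] = 0.125·2.84615 + 0.75·4.34 + 0.125·5 = 4.23577.
E[X²] = 0.125·19.0473 + 0.75·21.8302 + 0.125·29 = 22.3786.
Var(X) = E[X²] − (E[X])² = 22.3786 − 17.9417 = 4.43683.

4.4368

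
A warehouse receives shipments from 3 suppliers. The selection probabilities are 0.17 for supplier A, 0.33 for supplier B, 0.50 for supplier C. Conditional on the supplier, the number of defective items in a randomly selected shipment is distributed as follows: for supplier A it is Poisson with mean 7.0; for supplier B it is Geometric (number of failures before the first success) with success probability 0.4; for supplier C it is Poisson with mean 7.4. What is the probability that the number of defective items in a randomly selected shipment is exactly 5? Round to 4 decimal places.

0.0885

Conditional on each supplier, P(X = 5): A: 0.127717; B: 0.031104; C: 0.113031.
By total probability, P(X = 5) = 0.17·0.127717 + 0.33·0.031104 + 0.5·0.113031 = 0.0884917.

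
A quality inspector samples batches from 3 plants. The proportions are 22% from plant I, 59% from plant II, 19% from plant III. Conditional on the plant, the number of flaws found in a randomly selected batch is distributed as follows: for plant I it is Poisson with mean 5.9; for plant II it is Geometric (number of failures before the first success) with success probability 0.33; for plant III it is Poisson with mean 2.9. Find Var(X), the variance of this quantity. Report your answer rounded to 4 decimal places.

7.8836

Per component, I: μ=5.9, E[X²]=40.71; II: μ=2.0303, E[X²]=10.2746; III: μ=2.9, E[X²]=11.31.
E[X] = 0.22·5.9 + 0.59·2.0303 + 0.19·2.9 = 3.04688.
E[X²] = 0.22·40.71 + 0.59·10.2746 + 0.19·11.31 = 17.1671.
Var(X) = E[X²] − (E[X])² = 17.1671 − 9.28347 = 7.88362.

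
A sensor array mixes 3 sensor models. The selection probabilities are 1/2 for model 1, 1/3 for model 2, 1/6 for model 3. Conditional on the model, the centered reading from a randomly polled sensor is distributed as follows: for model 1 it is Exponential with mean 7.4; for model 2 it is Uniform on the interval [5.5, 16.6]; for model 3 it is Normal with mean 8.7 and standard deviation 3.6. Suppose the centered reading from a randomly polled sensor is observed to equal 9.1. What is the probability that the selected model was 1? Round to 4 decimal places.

0.2899

Likelihoods f(9.1 | ·): 1: 0.0395097; 2: 0.0900901; 3: 0.110135.
Posterior ∝ prior × likelihood. Numerator for 1: 0.5·0.0395097 = 0.0197548.
Normalizing constant: 0.5·0.0395097 + 0.333333·0.0900901 + 0.166667·0.110135 = 0.0681408.
P(1 | observation) = 0.0197548 / 0.0681408 = 0.289912.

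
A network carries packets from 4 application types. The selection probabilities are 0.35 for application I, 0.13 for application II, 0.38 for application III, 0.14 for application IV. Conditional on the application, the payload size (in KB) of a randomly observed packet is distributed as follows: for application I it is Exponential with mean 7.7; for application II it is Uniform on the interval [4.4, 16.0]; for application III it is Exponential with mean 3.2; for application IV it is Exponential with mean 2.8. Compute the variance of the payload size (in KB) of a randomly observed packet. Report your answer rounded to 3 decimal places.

Per component, I: μ=7.7, E[X²]=118.58; II: μ=10.2, E[X²]=115.253; III: μ=3.2, E[X²]=20.48; IV: μ=2.8, E[X²]=15.68.
E[X] = 0.35·7.7 + 0.13·10.2 + 0.38·3.2 + 0.14·2.8 = 5.629.
E[X²] = 0.35·118.58 + 0.13·115.253 + 0.38·20.48 + 0.14·15.68 = 66.4635.
Var(X) = E[X²] − (E[X])² = 66.4635 − 31.6856 = 34.7779.

34.778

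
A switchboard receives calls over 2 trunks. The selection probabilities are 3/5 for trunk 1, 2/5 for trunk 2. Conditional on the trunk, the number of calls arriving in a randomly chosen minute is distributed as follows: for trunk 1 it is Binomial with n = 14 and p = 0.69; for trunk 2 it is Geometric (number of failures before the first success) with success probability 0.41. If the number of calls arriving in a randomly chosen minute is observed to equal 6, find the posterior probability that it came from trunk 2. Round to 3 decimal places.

Likelihoods P(X=6 | ·): 1: 0.0276403; 2: 0.017294.
Posterior ∝ prior × likelihood. Numerator for 2: 0.4·0.017294 = 0.00691761.
Normalizing constant: 0.6·0.0276403 + 0.4·0.017294 = 0.0235018.
P(2 | observation) = 0.00691761 / 0.0235018 = 0.294344.

0.294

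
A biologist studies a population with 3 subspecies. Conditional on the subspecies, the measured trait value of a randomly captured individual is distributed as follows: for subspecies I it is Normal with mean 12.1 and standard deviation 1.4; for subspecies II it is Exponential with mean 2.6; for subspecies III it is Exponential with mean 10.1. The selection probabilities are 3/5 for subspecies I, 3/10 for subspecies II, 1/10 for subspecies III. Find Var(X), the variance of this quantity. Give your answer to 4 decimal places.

31.5775

Per component, I: μ=12.1, E[X²]=148.37; II: μ=2.6, E[X²]=13.52; III: μ=10.1, E[X²]=204.02.
E[X] = 0.6·12.1 + 0.3·2.6 + 0.1·10.1 = 9.05.
E[X²] = 0.6·148.37 + 0.3·13.52 + 0.1·204.02 = 113.48.
Var(X) = E[X²] − (E[X])² = 113.48 − 81.9025 = 31.5775.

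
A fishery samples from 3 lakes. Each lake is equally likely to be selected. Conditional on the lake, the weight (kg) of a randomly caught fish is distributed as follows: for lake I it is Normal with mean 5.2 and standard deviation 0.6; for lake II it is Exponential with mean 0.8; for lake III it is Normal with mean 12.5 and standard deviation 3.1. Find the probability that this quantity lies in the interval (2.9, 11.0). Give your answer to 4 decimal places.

0.4466

Conditional on each lake, P(2.9 < X < 11.0): I: 0.999937; II: 0.026648; III: 0.313261.
By total probability, P(2.9 < X < 11.0) = 0.333333·0.999937 + 0.333333·0.026648 + 0.333333·0.313261 = 0.446615.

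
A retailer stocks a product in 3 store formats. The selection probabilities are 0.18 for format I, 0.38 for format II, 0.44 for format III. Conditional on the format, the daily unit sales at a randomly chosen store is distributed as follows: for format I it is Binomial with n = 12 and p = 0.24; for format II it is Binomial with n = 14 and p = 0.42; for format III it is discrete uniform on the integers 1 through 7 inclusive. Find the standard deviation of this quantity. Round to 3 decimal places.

Per component, I: μ=2.88, E[X²]=10.4832; II: μ=5.88, E[X²]=37.9848; III: μ=4, E[X²]=20.
E[X] = 0.18·2.88 + 0.38·5.88 + 0.44·4 = 4.5128.
E[X²] = 0.18·10.4832 + 0.38·37.9848 + 0.44·20 = 25.1212.
Var(X) = E[X²] − (E[X])² = 25.1212 − 20.3654 = 4.75584.
SD(X) = √4.75584 = 2.18079.

2.181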